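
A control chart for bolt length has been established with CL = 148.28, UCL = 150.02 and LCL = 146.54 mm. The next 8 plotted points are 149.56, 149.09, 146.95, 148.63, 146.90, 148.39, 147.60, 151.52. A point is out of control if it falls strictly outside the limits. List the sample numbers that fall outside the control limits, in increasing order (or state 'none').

8

Compare each point to [146.54, 150.02]: sample 8 = 151.52 > UCL.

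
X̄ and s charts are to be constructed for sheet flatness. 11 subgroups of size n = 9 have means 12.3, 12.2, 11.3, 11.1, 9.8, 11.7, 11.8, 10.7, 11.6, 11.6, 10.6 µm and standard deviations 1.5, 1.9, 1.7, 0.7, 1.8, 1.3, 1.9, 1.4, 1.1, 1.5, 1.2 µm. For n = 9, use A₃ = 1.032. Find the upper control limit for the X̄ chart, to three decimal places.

12.837

X̄̄ = (12.3 + 12.2 + 11.3 + 11.1 + 9.8 + 11.7 + 11.8 + 10.7 + 11.6 + 11.6 + 10.6) / 11 = 11.3364
s̄ = (1.5 + 1.9 + 1.7 + 0.7 + 1.8 + 1.3 + 1.9 + 1.4 + 1.1 + 1.5 + 1.2) / 11 = 1.4545
UCL = X̄̄ + A₃·s̄ = 11.3364 + 1.032 × 1.4545 = 12.8375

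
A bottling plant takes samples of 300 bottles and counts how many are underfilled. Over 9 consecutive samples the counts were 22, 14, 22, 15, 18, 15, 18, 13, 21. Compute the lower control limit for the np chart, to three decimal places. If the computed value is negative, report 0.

p̄ = Σdᵢ / (k·n) = 158 / (9 × 300) = 0.05852
LCL = np̄ − 3·√(np̄(1−p̄)) = 17.5556 − 3 × 4.0655 = 5.3591

5.359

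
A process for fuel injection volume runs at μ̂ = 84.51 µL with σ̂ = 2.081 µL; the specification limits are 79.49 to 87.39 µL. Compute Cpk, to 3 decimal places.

0.461

Cpu = (USL − μ̂) / (3σ̂) = (87.39 − 84.51) / (3 × 2.081) = 0.4613; Cpl = (μ̂ − LSL) / (3σ̂) = (84.51 − 79.49) / (3 × 2.081) = 0.8041; Cpk = min(Cpu, Cpl) = 0.4613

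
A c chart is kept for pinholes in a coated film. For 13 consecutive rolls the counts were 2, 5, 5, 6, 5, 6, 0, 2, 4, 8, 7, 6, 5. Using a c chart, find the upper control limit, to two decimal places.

11.19

c̄ = (2 + 5 + 5 + 6 + 5 + 6 + 0 + 2 + 4 + 8 + 7 + 6 + 5) / 13 = 61 / 13 = 4.6923
UCL = c̄ + 3√c̄ = 4.6923 + 3 × √4.6923 = 4.6923 + 3 × 2.1662 = 11.1908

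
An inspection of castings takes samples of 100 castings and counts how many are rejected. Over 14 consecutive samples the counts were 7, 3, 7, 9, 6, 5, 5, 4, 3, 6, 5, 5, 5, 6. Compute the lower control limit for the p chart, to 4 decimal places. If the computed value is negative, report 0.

p̄ = Σdᵢ / (k·n) = 76 / (14 × 100) = 0.05429
LCL = p̄ − 3·√(p̄(1−p̄)/n) = 0.05429 − 3 × 0.02266 = -0.01369 → 0 (negative, so LCL = 0)

0.0000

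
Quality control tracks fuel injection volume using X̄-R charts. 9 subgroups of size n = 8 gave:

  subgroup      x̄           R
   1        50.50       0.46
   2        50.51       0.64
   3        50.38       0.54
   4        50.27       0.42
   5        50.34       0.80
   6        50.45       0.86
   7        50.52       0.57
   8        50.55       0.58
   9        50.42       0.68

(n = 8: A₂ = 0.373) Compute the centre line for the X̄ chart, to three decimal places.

X̄̄ = (50.50 + 50.51 + 50.38 + 50.27 + 50.34 + 50.45 + 50.52 + 50.55 + 50.42) / 9 = 453.9400 / 9 = 50.4378
CL = X̄̄ = 50.4378

50.438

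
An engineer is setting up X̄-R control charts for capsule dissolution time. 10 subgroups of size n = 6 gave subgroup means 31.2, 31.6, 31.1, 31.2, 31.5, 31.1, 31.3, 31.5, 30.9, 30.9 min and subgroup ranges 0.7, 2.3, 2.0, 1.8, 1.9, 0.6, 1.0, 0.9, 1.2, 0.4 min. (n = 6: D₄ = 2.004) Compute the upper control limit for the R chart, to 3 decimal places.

2.565

R̄ = (0.7 + 2.3 + 2.0 + 1.8 + 1.9 + 0.6 + 1.0 + 0.9 + 1.2 + 0.4) / 10 = 12.8000 / 10 = 1.2800
UCL_R = D₄·R̄ = 2.004 × 1.2800 = 2.5651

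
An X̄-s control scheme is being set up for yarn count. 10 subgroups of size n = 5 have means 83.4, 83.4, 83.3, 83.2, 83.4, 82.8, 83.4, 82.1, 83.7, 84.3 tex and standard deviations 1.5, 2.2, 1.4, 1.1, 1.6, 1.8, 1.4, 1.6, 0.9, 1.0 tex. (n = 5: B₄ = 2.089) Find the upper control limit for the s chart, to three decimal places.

3.029

s̄ = (1.5 + 2.2 + 1.4 + 1.1 + 1.6 + 1.8 + 1.4 + 1.6 + 0.9 + 1.0) / 10 = 1.4500
UCL_s = B₄·s̄ = 2.089 × 1.4500 = 3.0290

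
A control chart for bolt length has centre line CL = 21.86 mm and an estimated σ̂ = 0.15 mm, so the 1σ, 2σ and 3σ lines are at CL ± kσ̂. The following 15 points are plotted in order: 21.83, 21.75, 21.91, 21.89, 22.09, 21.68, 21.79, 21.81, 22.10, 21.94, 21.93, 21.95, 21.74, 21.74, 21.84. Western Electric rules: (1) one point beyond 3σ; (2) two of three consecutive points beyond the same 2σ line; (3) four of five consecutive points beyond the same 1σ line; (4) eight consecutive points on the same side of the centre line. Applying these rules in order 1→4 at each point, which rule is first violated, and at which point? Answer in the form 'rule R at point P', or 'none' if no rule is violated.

none

Zone of each point (C = within 1σ̂, B = 1σ̂–2σ̂, A = 2σ̂–3σ̂, * = beyond 3σ̂; sign = side of CL): 1:-C, 2:-C, 3:+C, 4:+C, 5:+B, 6:-B, 7:-C, 8:-C, 9:+B, 10:+C, 11:+C, 12:+C, 13:-C, 14:-C, 15:-C
No rule fires across all 15 points.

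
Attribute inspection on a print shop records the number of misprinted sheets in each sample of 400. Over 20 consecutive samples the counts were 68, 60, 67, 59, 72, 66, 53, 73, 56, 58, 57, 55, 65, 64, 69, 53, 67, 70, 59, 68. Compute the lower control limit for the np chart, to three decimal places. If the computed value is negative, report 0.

p̄ = Σdᵢ / (k·n) = 1259 / (20 × 400) = 0.15737
LCL = np̄ − 3·√(np̄(1−p̄)) = 62.9500 − 3 × 7.2831 = 41.1008

41.101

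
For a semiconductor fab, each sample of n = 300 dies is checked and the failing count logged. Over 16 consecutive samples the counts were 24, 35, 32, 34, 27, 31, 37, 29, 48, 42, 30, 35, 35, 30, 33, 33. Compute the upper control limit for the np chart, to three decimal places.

p̄ = Σdᵢ / (k·n) = 535 / (16 × 300) = 0.11146
UCL = np̄ + 3·√(np̄(1−p̄)) = 33.4375 + 3 × √(33.4375×0.88854) = 33.4375 + 3 × 5.4507 = 49.7897

49.790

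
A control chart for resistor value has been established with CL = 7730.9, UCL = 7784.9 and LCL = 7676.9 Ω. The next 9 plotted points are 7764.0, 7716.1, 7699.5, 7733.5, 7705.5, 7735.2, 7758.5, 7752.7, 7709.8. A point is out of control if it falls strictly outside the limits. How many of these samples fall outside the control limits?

0

All 9 points lie within [7676.9, 7784.9].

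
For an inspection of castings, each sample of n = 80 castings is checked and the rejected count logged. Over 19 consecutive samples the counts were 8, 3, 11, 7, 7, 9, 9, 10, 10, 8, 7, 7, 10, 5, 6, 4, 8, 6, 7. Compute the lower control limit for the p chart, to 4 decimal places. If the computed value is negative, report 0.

p̄ = Σdᵢ / (k·n) = 142 / (19 × 80) = 0.09342
LCL = p̄ − 3·√(p̄(1−p̄)/n) = 0.09342 − 3 × 0.03254 = -0.00419 → 0 (negative, so LCL = 0)

0.0000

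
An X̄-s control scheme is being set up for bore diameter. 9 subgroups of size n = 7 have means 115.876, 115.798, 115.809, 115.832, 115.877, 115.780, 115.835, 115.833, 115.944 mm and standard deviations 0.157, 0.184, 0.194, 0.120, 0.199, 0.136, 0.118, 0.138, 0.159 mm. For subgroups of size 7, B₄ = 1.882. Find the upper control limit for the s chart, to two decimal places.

0.29

s̄ = (0.157 + 0.184 + 0.194 + 0.120 + 0.199 + 0.136 + 0.118 + 0.138 + 0.159) / 9 = 0.1561
UCL_s = B₄·s̄ = 1.882 × 0.1561 = 0.2938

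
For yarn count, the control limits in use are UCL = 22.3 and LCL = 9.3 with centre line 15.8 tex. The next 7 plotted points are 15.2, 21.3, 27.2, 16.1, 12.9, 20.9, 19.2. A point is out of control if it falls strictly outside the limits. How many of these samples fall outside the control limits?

1

Compare each point to [9.3, 22.3]: sample 3 = 27.2 > UCL.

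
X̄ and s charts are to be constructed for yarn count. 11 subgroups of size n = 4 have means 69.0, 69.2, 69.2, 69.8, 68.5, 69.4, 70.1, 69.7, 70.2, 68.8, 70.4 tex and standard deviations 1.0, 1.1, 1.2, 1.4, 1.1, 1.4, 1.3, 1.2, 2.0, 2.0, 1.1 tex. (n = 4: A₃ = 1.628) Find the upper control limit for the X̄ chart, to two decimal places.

71.67

X̄̄ = (69.0 + 69.2 + 69.2 + 69.8 + 68.5 + 69.4 + 70.1 + 69.7 + 70.2 + 68.8 + 70.4) / 11 = 69.4818
s̄ = (1.0 + 1.1 + 1.2 + 1.4 + 1.1 + 1.4 + 1.3 + 1.2 + 2.0 + 2.0 + 1.1) / 11 = 1.3455
UCL = X̄̄ + A₃·s̄ = 69.4818 + 1.628 × 1.3455 = 71.6722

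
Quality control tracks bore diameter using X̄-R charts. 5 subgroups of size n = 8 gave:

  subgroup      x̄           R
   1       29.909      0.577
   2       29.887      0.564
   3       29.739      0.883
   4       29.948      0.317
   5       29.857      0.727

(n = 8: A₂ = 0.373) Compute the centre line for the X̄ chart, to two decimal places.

X̄̄ = (29.909 + 29.887 + 29.739 + 29.948 + 29.857) / 5 = 149.3400 / 5 = 29.8680
CL = X̄̄ = 29.8680

29.87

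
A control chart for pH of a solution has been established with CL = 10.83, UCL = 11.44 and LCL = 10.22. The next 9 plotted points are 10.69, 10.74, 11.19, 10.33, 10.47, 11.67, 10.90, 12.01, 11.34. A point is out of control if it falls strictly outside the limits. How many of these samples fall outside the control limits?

2

Compare each point to [10.22, 11.44]: sample 6 = 11.67 > UCL; sample 8 = 12.01 > UCL.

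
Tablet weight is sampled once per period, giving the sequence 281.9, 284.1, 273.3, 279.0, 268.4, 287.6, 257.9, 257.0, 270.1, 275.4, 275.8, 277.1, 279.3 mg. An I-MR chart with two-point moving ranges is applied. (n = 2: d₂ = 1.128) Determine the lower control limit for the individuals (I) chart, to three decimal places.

X̄ = (281.9 + 284.1 + 273.3 + 279.0 + 268.4 + 287.6 + 257.9 + 257.0 + 270.1 + 275.4 + 275.8 + 277.1 + 279.3) / 13 = 274.3769
Moving ranges: 2.2, 10.8, 5.7, 10.6, 19.2, 29.7, 0.9, 13.1, 5.3, 0.4, 1.3, 2.2; M̄R̄ = 101.4000 / 12 = 8.4500
LCL = X̄ − 3·M̄R̄/d₂ = 274.3769 − 3 × 8.4500 / 1.128 = 251.9035

251.904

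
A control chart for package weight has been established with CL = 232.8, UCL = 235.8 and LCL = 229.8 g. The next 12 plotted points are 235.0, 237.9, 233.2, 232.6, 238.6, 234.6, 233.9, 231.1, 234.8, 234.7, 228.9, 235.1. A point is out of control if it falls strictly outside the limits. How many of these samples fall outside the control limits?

3

Compare each point to [229.8, 235.8]: sample 2 = 237.9 > UCL; sample 5 = 238.6 > UCL; sample 11 = 228.9 < LCL.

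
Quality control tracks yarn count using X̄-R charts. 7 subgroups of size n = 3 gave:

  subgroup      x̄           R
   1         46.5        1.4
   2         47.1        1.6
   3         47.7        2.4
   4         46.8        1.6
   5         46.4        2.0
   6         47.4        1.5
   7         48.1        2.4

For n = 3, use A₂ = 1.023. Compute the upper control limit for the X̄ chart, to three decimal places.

X̄̄ = (46.5 + 47.1 + 47.7 + 46.8 + 46.4 + 47.4 + 48.1) / 7 = 330.0000 / 7 = 47.1429
R̄ = (1.4 + 1.6 + 2.4 + 1.6 + 2.0 + 1.5 + 2.4) / 7 = 12.9000 / 7 = 1.8429
UCL = X̄̄ + A₂·R̄ = 47.1429 + 1.023 × 1.8429 = 49.0281

49.028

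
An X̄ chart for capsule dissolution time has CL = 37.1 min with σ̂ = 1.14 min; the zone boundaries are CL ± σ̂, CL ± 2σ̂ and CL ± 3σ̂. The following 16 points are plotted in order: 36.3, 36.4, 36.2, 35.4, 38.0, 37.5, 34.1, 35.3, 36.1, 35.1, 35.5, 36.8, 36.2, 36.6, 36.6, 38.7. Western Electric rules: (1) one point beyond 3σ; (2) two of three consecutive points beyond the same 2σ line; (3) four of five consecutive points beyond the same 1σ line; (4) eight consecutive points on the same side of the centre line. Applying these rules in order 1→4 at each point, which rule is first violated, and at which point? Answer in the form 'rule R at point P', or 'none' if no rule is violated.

Zone of each point (C = within 1σ̂, B = 1σ̂–2σ̂, A = 2σ̂–3σ̂, * = beyond 3σ̂; sign = side of CL): 1:-C, 2:-C, 3:-C, 4:-B, 5:+C, 6:+C, 7:-A, 8:-B, 9:-C, 10:-B, 11:-B, 12:-C, 13:-C, 14:-C, 15:-C, 16:+B
Rule 3 (four of five consecutive points beyond the same 1σ limit) is satisfied at point 11.

rule 3 at point 11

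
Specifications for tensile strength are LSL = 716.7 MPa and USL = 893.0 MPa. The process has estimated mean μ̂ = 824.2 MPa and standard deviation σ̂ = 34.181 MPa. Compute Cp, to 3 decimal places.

0.860

Cp = (USL − LSL) / (6σ̂) = (893.0 − 716.7) / (6 × 34.181) = 176.3000 / 205.0860 = 0.8596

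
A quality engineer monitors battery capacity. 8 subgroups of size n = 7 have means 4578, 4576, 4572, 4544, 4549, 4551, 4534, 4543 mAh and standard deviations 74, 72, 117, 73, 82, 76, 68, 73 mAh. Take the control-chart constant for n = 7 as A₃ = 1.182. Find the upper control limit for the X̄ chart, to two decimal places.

4649.70

X̄̄ = (4578 + 4576 + 4572 + 4544 + 4549 + 4551 + 4534 + 4543) / 8 = 4555.8750
s̄ = (74 + 72 + 117 + 73 + 82 + 76 + 68 + 73) / 8 = 79.3750
UCL = X̄̄ + A₃·s̄ = 4555.8750 + 1.182 × 79.3750 = 4649.6962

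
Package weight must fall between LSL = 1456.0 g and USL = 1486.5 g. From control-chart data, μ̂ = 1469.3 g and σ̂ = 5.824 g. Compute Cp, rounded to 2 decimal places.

0.87

Cp = (USL − LSL) / (6σ̂) = (1486.5 − 1456.0) / (6 × 5.824) = 30.5000 / 34.9440 = 0.8728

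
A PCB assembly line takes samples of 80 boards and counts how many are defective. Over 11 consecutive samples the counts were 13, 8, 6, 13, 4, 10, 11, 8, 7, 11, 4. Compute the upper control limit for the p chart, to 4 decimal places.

p̄ = Σdᵢ / (k·n) = 95 / (11 × 80) = 0.10795
UCL = p̄ + 3·√(p̄(1−p̄)/n) = 0.10795 + 3 × √(0.10795×0.89205/80) = 0.10795 + 3 × 0.03470 = 0.21204

0.2120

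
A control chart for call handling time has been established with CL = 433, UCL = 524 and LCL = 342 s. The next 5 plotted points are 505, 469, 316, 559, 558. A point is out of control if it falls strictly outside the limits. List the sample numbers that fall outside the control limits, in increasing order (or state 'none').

Compare each point to [342, 524]: sample 3 = 316 < LCL; sample 4 = 559 > UCL; sample 5 = 558 > UCL.

3, 4, 5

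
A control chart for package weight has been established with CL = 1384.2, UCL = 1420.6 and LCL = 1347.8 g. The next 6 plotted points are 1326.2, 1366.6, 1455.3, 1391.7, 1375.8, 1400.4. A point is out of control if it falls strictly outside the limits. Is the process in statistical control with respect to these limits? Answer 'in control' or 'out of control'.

Compare each point to [1347.8, 1420.6]: sample 1 = 1326.2 < LCL; sample 3 = 1455.3 > UCL.

out of control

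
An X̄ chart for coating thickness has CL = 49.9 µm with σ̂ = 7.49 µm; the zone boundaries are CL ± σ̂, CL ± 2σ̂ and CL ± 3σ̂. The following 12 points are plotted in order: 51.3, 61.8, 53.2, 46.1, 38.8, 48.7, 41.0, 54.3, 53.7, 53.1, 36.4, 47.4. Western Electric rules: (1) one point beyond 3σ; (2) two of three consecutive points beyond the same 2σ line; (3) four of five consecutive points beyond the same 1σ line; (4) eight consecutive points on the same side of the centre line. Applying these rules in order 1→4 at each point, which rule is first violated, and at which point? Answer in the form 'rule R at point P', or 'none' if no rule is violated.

Zone of each point (C = within 1σ̂, B = 1σ̂–2σ̂, A = 2σ̂–3σ̂, * = beyond 3σ̂; sign = side of CL): 1:+C, 2:+B, 3:+C, 4:-C, 5:-B, 6:-C, 7:-B, 8:+C, 9:+C, 10:+C, 11:-B, 12:-C
No rule fires across all 12 points.

none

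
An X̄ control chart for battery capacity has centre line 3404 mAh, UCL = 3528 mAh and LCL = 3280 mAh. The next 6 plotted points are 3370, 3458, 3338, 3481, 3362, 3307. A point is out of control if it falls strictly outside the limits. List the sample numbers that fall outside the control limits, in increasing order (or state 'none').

none

All 6 points lie within [3280, 3528].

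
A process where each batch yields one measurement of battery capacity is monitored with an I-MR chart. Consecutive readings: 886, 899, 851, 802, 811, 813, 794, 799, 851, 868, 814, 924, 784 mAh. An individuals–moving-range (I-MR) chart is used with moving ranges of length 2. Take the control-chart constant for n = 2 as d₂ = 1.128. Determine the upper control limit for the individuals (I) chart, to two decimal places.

952.96

X̄ = (886 + 899 + 851 + 802 + 811 + 813 + 794 + 799 + 851 + 868 + 814 + 924 + 784) / 13 = 838.1538
Moving ranges: 13, 48, 49, 9, 2, 19, 5, 52, 17, 54, 110, 140; M̄R̄ = 518.0000 / 12 = 43.1667
UCL = X̄ + 3·M̄R̄/d₂ = 838.1538 + 3 × 43.1667 / 1.128 = 952.9588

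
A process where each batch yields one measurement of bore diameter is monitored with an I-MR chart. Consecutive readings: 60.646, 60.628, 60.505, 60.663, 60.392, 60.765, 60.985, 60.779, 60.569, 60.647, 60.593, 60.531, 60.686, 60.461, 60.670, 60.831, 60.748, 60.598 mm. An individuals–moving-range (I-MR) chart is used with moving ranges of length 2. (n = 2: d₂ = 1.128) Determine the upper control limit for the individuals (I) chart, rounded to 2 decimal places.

61.08

X̄ = (60.646 + 60.628 + 60.505 + 60.663 + 60.392 + 60.765 + 60.985 + 60.779 + 60.569 + 60.647 + 60.593 + 60.531 + 60.686 + 60.461 + 60.670 + 60.831 + 60.748 + 60.598) / 18 = 60.6498
Moving ranges: 0.018, 0.123, 0.158, 0.271, 0.373, 0.220, 0.206, 0.210, 0.078, 0.054, 0.062, 0.155, 0.225, 0.209, 0.161, 0.083, 0.150; M̄R̄ = 2.7560 / 17 = 0.1621
UCL = X̄ + 3·M̄R̄/d₂ = 60.6498 + 3 × 0.1621 / 1.128 = 61.0810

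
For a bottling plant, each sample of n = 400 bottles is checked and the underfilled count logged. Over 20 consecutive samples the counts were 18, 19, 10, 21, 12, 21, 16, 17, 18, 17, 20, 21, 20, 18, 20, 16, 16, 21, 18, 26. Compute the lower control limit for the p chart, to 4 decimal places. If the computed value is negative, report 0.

p̄ = Σdᵢ / (k·n) = 365 / (20 × 400) = 0.04562
LCL = p̄ − 3·√(p̄(1−p̄)/n) = 0.04562 − 3 × 0.01043 = 0.01432

0.0143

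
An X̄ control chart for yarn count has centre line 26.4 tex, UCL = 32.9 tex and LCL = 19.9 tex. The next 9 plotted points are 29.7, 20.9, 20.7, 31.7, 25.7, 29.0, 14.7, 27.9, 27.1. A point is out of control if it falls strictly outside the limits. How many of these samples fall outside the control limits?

Compare each point to [19.9, 32.9]: sample 7 = 14.7 < LCL.

1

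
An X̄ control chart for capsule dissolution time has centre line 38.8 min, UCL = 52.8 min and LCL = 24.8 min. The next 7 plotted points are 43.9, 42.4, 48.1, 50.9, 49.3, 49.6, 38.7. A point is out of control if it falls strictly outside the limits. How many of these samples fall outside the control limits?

All 7 points lie within [24.8, 52.8].

0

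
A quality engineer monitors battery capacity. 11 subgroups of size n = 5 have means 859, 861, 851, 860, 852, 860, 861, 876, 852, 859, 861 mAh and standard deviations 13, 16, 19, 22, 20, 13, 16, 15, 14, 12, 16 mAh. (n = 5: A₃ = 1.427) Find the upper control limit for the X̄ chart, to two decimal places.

X̄̄ = (859 + 861 + 851 + 860 + 852 + 860 + 861 + 876 + 852 + 859 + 861) / 11 = 859.2727
s̄ = (13 + 16 + 19 + 22 + 20 + 13 + 16 + 15 + 14 + 12 + 16) / 11 = 16.0000
UCL = X̄̄ + A₃·s̄ = 859.2727 + 1.427 × 16.0000 = 882.1047

882.10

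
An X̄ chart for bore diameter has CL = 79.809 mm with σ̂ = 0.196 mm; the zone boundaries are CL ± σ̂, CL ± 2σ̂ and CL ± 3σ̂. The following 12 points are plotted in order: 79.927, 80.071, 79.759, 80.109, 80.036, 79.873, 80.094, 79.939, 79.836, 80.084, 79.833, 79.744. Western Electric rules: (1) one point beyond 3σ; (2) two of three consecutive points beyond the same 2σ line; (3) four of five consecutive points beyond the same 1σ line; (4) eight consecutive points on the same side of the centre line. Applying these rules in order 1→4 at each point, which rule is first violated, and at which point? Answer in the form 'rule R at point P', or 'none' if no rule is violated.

rule 4 at point 11

Zone of each point (C = within 1σ̂, B = 1σ̂–2σ̂, A = 2σ̂–3σ̂, * = beyond 3σ̂; sign = side of CL): 1:+C, 2:+B, 3:-C, 4:+B, 5:+B, 6:+C, 7:+B, 8:+C, 9:+C, 10:+B, 11:+C, 12:-C
Rule 4 (eight consecutive points on the same side of the centre line) is satisfied at point 11.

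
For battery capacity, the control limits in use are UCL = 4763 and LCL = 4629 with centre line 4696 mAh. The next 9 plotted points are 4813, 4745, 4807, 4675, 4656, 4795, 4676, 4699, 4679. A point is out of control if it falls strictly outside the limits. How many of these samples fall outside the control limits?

Compare each point to [4629, 4763]: sample 1 = 4813 > UCL; sample 3 = 4807 > UCL; sample 6 = 4795 > UCL.

3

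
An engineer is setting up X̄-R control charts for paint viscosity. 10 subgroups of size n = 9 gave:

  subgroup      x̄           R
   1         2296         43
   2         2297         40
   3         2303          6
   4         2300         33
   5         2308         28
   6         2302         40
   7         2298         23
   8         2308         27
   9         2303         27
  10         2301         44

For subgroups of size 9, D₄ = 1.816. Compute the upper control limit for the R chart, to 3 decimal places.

R̄ = (43 + 40 + 6 + 33 + 28 + 40 + 23 + 27 + 27 + 44) / 10 = 311.0000 / 10 = 31.1000
UCL_R = D₄·R̄ = 1.816 × 31.1000 = 56.4776

56.478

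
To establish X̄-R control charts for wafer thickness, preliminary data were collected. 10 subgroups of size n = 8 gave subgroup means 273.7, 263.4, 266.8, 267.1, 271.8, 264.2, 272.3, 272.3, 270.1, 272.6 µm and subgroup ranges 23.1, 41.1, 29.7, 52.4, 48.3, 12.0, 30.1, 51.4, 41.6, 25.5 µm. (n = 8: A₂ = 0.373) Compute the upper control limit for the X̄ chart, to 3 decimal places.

X̄̄ = (273.7 + 263.4 + 266.8 + 267.1 + 271.8 + 264.2 + 272.3 + 272.3 + 270.1 + 272.6) / 10 = 2694.3000 / 10 = 269.4300
R̄ = (23.1 + 41.1 + 29.7 + 52.4 + 48.3 + 12.0 + 30.1 + 51.4 + 41.6 + 25.5) / 10 = 355.2000 / 10 = 35.5200
UCL = X̄̄ + A₂·R̄ = 269.4300 + 0.373 × 35.5200 = 282.6790

282.679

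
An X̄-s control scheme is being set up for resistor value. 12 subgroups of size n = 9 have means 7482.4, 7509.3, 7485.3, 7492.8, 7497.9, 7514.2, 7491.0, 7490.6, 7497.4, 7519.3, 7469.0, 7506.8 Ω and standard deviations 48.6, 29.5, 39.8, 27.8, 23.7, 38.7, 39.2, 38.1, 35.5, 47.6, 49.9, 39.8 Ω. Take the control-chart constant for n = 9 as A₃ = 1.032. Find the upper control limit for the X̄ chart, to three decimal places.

7535.739

X̄̄ = (7482.4 + 7509.3 + 7485.3 + 7492.8 + 7497.9 + 7514.2 + 7491.0 + 7490.6 + 7497.4 + 7519.3 + 7469.0 + 7506.8) / 12 = 7496.3333
s̄ = (48.6 + 29.5 + 39.8 + 27.8 + 23.7 + 38.7 + 39.2 + 38.1 + 35.5 + 47.6 + 49.9 + 39.8) / 12 = 38.1833
UCL = X̄̄ + A₃·s̄ = 7496.3333 + 1.032 × 38.1833 = 7535.7385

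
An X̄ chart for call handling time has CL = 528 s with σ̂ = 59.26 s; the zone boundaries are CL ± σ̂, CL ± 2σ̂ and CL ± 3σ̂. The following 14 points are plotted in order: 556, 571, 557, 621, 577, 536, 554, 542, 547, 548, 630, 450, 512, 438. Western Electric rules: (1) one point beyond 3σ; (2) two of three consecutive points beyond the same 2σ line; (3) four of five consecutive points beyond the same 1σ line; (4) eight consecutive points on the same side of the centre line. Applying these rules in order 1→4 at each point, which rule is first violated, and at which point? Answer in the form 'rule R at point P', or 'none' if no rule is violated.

Zone of each point (C = within 1σ̂, B = 1σ̂–2σ̂, A = 2σ̂–3σ̂, * = beyond 3σ̂; sign = side of CL): 1:+C, 2:+C, 3:+C, 4:+B, 5:+C, 6:+C, 7:+C, 8:+C, 9:+C, 10:+C, 11:+B, 12:-B, 13:-C, 14:-B
Rule 4 (eight consecutive points on the same side of the centre line) is satisfied at point 8.

rule 4 at point 8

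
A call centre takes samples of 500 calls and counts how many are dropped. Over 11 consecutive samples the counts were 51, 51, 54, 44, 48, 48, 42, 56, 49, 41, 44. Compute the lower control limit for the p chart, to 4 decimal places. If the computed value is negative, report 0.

0.0565

p̄ = Σdᵢ / (k·n) = 528 / (11 × 500) = 0.09600
LCL = p̄ − 3·√(p̄(1−p̄)/n) = 0.09600 − 3 × 0.01317 = 0.05648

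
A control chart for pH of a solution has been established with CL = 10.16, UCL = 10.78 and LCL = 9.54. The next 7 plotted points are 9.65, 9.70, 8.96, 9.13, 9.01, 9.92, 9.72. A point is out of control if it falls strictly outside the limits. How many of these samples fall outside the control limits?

3

Compare each point to [9.54, 10.78]: sample 3 = 8.96 < LCL; sample 4 = 9.13 < LCL; sample 5 = 9.01 < LCL.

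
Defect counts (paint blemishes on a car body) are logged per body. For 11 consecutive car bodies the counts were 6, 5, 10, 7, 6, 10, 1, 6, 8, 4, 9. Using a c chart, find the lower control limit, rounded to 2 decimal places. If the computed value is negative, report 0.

c̄ = (6 + 5 + 10 + 7 + 6 + 10 + 1 + 6 + 8 + 4 + 9) / 11 = 72 / 11 = 6.5455
LCL = c̄ − 3√c̄ = 6.5455 − 3 × 2.5584 = -1.1298 → 0 (cannot be negative)

0.00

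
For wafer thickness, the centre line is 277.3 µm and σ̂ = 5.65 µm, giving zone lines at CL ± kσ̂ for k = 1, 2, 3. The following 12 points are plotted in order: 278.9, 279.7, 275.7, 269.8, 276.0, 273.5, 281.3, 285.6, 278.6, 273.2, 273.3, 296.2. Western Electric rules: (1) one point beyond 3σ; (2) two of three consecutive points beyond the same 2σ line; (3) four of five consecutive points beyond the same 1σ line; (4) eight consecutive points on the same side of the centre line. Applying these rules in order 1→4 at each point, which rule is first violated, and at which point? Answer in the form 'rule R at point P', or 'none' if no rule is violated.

Zone of each point (C = within 1σ̂, B = 1σ̂–2σ̂, A = 2σ̂–3σ̂, * = beyond 3σ̂; sign = side of CL): 1:+C, 2:+C, 3:-C, 4:-B, 5:-C, 6:-C, 7:+C, 8:+B, 9:+C, 10:-C, 11:-C, 12:+*
Rule 1 (one point beyond the 3σ limits) is satisfied at point 12.

rule 1 at point 12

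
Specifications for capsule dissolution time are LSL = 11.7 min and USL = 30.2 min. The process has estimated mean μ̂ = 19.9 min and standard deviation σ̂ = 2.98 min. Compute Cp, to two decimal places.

1.03

Cp = (USL − LSL) / (6σ̂) = (30.2 − 11.7) / (6 × 2.98) = 18.5000 / 17.8800 = 1.0347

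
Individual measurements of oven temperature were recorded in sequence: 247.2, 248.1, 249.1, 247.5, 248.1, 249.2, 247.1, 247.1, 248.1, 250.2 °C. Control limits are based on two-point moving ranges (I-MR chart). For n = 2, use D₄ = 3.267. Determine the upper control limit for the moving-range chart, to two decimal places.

Moving ranges: 0.9, 1.0, 1.6, 0.6, 1.1, 2.1, 0.0, 1.0, 2.1; M̄R̄ = 10.4000 / 9 = 1.1556
UCL_MR = D₄·M̄R̄ = 3.267 × 1.1556 = 3.7752

3.78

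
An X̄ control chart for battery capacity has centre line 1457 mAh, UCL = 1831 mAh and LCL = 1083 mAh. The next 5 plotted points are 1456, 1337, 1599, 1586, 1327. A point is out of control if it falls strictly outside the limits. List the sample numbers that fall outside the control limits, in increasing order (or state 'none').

none

All 5 points lie within [1083, 1831].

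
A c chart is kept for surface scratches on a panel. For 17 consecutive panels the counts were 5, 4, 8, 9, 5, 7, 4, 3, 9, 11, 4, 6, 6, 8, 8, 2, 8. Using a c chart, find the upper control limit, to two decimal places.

13.82

c̄ = (5 + 4 + 8 + 9 + 5 + 7 + 4 + 3 + 9 + 11 + 4 + 6 + 6 + 8 + 8 + 2 + 8) / 17 = 107 / 17 = 6.2941
UCL = c̄ + 3√c̄ = 6.2941 + 3 × √6.2941 = 6.2941 + 3 × 2.5088 = 13.8205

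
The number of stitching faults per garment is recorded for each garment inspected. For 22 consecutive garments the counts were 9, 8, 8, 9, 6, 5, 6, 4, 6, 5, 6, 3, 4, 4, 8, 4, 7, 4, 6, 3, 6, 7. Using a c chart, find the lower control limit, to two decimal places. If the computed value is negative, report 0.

0.00

c̄ = (9 + 8 + 8 + 9 + 6 + 5 + 6 + 4 + 6 + 5 + 6 + 3 + 4 + 4 + 8 + 4 + 7 + 4 + 6 + 3 + 6 + 7) / 22 = 128 / 22 = 5.8182
LCL = c̄ − 3√c̄ = 5.8182 − 3 × 2.4121 = -1.4181 → 0 (cannot be negative)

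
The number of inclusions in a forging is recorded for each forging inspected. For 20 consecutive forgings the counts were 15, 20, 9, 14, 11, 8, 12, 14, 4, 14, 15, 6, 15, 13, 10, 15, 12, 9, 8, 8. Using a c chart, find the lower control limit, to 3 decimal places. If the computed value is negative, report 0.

c̄ = (15 + 20 + 9 + 14 + 11 + 8 + 12 + 14 + 4 + 14 + 15 + 6 + 15 + 13 + 10 + 15 + 12 + 9 + 8 + 8) / 20 = 232 / 20 = 11.6000
LCL = c̄ − 3√c̄ = 11.6000 − 3 × 3.4059 = 1.3824

1.382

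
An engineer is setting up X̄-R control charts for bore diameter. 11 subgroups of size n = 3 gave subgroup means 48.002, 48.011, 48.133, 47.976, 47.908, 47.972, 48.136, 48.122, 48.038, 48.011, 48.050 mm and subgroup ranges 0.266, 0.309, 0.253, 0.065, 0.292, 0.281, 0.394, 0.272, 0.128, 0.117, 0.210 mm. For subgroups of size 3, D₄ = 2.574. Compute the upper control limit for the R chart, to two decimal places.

0.61

R̄ = (0.266 + 0.309 + 0.253 + 0.065 + 0.292 + 0.281 + 0.394 + 0.272 + 0.128 + 0.117 + 0.210) / 11 = 2.5870 / 11 = 0.2352
UCL_R = D₄·R̄ = 2.574 × 0.2352 = 0.6054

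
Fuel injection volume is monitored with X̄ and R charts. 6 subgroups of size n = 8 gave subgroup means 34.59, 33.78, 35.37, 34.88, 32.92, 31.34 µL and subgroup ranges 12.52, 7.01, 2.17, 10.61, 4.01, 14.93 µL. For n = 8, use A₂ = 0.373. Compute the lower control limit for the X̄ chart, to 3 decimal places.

30.627

X̄̄ = (34.59 + 33.78 + 35.37 + 34.88 + 32.92 + 31.34) / 6 = 202.8800 / 6 = 33.8133
R̄ = (12.52 + 7.01 + 2.17 + 10.61 + 4.01 + 14.93) / 6 = 51.2500 / 6 = 8.5417
LCL = X̄̄ − A₂·R̄ = 33.8133 − 0.373 × 8.5417 = 30.6273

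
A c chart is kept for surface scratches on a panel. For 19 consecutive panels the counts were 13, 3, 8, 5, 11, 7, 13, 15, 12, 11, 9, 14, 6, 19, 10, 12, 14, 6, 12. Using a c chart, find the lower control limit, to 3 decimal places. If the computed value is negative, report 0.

0.793

c̄ = (13 + 3 + 8 + 5 + 11 + 7 + 13 + 15 + 12 + 11 + 9 + 14 + 6 + 19 + 10 + 12 + 14 + 6 + 12) / 19 = 200 / 19 = 10.5263
LCL = c̄ − 3√c̄ = 10.5263 − 3 × 3.2444 = 0.7930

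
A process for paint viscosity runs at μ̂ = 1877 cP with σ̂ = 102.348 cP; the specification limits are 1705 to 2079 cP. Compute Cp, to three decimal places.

Cp = (USL − LSL) / (6σ̂) = (2079 − 1705) / (6 × 102.348) = 374.0000 / 614.0880 = 0.6090

0.609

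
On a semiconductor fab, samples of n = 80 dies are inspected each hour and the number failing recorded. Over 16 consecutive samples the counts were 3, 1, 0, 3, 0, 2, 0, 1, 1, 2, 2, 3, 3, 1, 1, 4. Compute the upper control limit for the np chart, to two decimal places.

5.54

p̄ = Σdᵢ / (k·n) = 27 / (16 × 80) = 0.02109
UCL = np̄ + 3·√(np̄(1−p̄)) = 1.6875 + 3 × √(1.6875×0.97891) = 1.6875 + 3 × 1.2853 = 5.5433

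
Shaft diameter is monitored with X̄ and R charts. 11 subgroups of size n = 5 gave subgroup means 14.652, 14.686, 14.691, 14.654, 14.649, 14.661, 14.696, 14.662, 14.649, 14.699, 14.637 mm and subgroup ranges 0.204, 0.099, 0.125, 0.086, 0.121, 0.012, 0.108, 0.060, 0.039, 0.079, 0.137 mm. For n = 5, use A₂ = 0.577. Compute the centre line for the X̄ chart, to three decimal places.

X̄̄ = (14.652 + 14.686 + 14.691 + 14.654 + 14.649 + 14.661 + 14.696 + 14.662 + 14.649 + 14.699 + 14.637) / 11 = 161.3360 / 11 = 14.6669
CL = X̄̄ = 14.6669

14.667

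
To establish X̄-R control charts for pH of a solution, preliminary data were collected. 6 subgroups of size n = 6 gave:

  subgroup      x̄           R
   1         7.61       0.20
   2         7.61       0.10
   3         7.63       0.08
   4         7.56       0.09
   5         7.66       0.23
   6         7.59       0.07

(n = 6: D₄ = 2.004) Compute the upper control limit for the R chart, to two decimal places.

R̄ = (0.20 + 0.10 + 0.08 + 0.09 + 0.23 + 0.07) / 6 = 0.7700 / 6 = 0.1283
UCL_R = D₄·R̄ = 2.004 × 0.1283 = 0.2572

0.26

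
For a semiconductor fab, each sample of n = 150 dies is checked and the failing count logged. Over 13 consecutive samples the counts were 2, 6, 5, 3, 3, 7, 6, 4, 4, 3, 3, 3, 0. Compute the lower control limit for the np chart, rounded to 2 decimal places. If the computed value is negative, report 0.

0.00

p̄ = Σdᵢ / (k·n) = 49 / (13 × 150) = 0.02513
LCL = np̄ − 3·√(np̄(1−p̄)) = 3.7692 − 3 × 1.9169 = -1.9815 → 0 (negative, so LCL = 0)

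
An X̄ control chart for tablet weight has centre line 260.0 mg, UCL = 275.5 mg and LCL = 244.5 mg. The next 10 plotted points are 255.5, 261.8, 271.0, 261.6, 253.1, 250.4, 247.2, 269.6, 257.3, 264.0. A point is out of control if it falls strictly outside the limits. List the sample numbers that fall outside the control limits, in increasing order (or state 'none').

All 10 points lie within [244.5, 275.5].

none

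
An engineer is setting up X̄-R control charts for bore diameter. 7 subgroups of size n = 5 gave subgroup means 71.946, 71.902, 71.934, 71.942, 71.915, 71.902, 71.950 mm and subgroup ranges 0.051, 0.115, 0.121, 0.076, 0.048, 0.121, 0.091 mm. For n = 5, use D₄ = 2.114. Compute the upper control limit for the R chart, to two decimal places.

R̄ = (0.051 + 0.115 + 0.121 + 0.076 + 0.048 + 0.121 + 0.091) / 7 = 0.6230 / 7 = 0.0890
UCL_R = D₄·R̄ = 2.114 × 0.0890 = 0.1881

0.19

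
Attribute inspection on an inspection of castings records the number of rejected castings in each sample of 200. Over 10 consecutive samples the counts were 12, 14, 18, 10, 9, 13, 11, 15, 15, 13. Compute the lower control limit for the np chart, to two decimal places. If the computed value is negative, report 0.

p̄ = Σdᵢ / (k·n) = 130 / (10 × 200) = 0.06500
LCL = np̄ − 3·√(np̄(1−p̄)) = 13.0000 − 3 × 3.4864 = 2.5408

2.54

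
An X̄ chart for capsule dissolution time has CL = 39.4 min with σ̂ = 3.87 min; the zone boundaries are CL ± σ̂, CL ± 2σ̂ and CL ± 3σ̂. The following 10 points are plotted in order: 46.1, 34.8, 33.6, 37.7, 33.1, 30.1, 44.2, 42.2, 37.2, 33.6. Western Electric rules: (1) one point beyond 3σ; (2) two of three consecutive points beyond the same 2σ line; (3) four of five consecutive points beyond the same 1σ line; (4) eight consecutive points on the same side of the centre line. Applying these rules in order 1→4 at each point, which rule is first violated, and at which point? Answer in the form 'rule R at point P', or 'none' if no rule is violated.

Zone of each point (C = within 1σ̂, B = 1σ̂–2σ̂, A = 2σ̂–3σ̂, * = beyond 3σ̂; sign = side of CL): 1:+B, 2:-B, 3:-B, 4:-C, 5:-B, 6:-A, 7:+B, 8:+C, 9:-C, 10:-B
Rule 3 (four of five consecutive points beyond the same 1σ limit) is satisfied at point 6.

rule 3 at point 6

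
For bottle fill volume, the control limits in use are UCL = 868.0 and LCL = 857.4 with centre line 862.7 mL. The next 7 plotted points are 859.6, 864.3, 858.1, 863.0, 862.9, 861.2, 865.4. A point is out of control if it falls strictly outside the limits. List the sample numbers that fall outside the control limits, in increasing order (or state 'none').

none

All 7 points lie within [857.4, 868.0].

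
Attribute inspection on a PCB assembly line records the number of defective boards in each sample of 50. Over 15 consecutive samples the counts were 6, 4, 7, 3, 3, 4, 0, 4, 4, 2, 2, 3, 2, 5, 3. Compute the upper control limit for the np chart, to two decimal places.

8.86

p̄ = Σdᵢ / (k·n) = 52 / (15 × 50) = 0.06933
UCL = np̄ + 3·√(np̄(1−p̄)) = 3.4667 + 3 × √(3.4667×0.93067) = 3.4667 + 3 × 1.7962 = 8.8552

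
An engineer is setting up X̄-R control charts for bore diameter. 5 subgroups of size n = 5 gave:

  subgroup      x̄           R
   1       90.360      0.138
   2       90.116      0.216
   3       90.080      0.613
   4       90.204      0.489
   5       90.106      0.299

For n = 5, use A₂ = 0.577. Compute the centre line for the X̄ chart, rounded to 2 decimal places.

X̄̄ = (90.360 + 90.116 + 90.080 + 90.204 + 90.106) / 5 = 450.8660 / 5 = 90.1732
CL = X̄̄ = 90.1732

90.17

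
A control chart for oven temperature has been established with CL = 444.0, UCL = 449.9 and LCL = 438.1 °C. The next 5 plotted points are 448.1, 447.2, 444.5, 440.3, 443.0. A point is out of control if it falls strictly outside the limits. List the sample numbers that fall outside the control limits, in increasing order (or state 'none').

All 5 points lie within [438.1, 449.9].

none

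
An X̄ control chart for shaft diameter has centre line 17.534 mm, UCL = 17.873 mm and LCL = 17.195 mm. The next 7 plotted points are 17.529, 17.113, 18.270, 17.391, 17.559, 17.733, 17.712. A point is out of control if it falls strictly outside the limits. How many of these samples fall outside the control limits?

2

Compare each point to [17.195, 17.873]: sample 2 = 17.113 < LCL; sample 3 = 18.270 > UCL.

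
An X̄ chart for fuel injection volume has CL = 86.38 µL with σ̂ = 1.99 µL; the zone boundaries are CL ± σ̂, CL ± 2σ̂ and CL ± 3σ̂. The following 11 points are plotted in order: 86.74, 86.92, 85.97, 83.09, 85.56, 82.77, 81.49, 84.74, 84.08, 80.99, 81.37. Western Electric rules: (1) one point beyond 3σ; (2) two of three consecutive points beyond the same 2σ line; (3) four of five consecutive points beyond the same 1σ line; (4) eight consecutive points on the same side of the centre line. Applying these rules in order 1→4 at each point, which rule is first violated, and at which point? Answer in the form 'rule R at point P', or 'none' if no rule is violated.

rule 3 at point 10

Zone of each point (C = within 1σ̂, B = 1σ̂–2σ̂, A = 2σ̂–3σ̂, * = beyond 3σ̂; sign = side of CL): 1:+C, 2:+C, 3:-C, 4:-B, 5:-C, 6:-B, 7:-A, 8:-C, 9:-B, 10:-A, 11:-A
Rule 3 (four of five consecutive points beyond the same 1σ limit) is satisfied at point 10.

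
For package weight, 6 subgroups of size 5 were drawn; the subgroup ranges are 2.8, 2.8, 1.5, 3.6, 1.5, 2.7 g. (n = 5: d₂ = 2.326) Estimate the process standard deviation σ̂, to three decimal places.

1.068

R̄ = (2.8 + 2.8 + 1.5 + 3.6 + 1.5 + 2.7) / 6 = 2.4833
σ̂ = R̄ / d₂ = 2.4833 / 2.326 = 1.0676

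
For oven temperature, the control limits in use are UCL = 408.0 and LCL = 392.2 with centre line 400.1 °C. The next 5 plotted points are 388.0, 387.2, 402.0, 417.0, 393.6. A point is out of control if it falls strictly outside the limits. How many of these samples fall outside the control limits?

Compare each point to [392.2, 408.0]: sample 1 = 388.0 < LCL; sample 2 = 387.2 < LCL; sample 4 = 417.0 > UCL.

3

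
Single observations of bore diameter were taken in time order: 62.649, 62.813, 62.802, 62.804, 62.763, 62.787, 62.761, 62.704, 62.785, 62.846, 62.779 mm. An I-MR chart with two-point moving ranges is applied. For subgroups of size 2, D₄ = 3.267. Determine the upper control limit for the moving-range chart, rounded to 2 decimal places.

Moving ranges: 0.164, 0.011, 0.002, 0.041, 0.024, 0.026, 0.057, 0.081, 0.061, 0.067; M̄R̄ = 0.5340 / 10 = 0.0534
UCL_MR = D₄·M̄R̄ = 3.267 × 0.0534 = 0.1745

0.17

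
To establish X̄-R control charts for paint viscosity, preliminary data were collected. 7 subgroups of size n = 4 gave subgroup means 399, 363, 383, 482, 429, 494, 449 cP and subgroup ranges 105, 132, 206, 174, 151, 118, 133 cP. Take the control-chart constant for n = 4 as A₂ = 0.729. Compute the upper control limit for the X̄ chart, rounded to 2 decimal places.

X̄̄ = (399 + 363 + 383 + 482 + 429 + 494 + 449) / 7 = 2999.0000 / 7 = 428.4286
R̄ = (105 + 132 + 206 + 174 + 151 + 118 + 133) / 7 = 1019.0000 / 7 = 145.5714
UCL = X̄̄ + A₂·R̄ = 428.4286 + 0.729 × 145.5714 = 534.5501

534.55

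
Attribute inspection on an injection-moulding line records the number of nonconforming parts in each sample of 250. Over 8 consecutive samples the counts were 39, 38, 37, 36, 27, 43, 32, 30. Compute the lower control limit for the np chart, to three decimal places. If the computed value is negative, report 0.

p̄ = Σdᵢ / (k·n) = 282 / (8 × 250) = 0.14100
LCL = np̄ − 3·√(np̄(1−p̄)) = 35.2500 − 3 × 5.5027 = 18.7419

18.742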